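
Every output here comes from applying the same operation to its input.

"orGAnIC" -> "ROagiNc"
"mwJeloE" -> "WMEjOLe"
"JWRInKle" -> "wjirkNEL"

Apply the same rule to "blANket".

LBnaEKT

The transformation: swap each adjacent pair of characters (1↔2, 3↔4, ...), then flip the case of every letter.
On "blANket" that produces "LBnaEKT".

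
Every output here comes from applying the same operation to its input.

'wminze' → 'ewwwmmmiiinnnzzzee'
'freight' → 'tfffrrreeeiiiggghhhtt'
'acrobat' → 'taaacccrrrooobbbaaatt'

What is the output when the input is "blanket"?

tbbblllaaannnkkkeeett

Each output is the input with this applied: repeat every character 3 times, then move the last character to the front.
For "blanket", step one produces "bbblllaaannnkkkeeettt"; step two turns that into "tbbblllaaannnkkkeeett".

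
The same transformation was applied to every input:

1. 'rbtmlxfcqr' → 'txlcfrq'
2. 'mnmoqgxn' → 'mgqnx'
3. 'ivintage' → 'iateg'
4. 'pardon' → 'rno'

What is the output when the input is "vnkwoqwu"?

kqouw

Rule — swap each adjacent pair of characters (1↔2, 3↔4, ...), then delete the first 3 characters.
For "vnkwoqwu", step one produces "nvwkqouw"; step two turns that into "kqouw".
(Check on "rbtmlxfcqr": → "brmtxlcfrq" → "txlcfrq" ✓)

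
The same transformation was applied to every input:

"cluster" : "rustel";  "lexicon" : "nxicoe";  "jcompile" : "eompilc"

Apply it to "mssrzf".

In each case the input is transformed by: delete the first character, then swap the first and last characters.
For "mssrzf", step one produces "ssrzf"; step two turns that into "fsrzs".

fsrzs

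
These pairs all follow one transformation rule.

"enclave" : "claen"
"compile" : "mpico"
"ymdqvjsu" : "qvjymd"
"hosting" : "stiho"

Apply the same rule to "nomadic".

What's happening: delete the last 2 characters, then move the last 3 characters to the front (rotate right by 3).
Applying both steps to "nomadic": "nomad", then "madno".

madno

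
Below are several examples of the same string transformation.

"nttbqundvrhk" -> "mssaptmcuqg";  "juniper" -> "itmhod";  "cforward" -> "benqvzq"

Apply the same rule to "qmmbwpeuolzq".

What's happening: shift every letter 1 place backward in the alphabet (wrapping around), then delete the last character.
Working it through for "qmmbwpeuolzq": intermediate "pllavodtnkyp", final "pllavodtnky".
(Check on "juniper": → "itmhodq" → "itmhod" ✓)

pllavodtnky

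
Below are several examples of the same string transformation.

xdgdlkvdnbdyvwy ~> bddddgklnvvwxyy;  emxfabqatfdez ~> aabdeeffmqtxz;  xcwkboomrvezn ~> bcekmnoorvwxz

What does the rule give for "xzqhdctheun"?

cdehhnqtuxz

Looking at the pairs, the operation is to sort the characters into alphabetical order.
So "xzqhdctheun" becomes "cdehhnqtuxz".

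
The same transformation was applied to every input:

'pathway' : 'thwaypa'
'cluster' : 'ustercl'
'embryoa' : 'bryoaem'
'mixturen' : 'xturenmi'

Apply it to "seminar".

minarse

The rule is to move the first 2 characters to the end (rotate left by 2).
Doing the same to "seminar": "minarse".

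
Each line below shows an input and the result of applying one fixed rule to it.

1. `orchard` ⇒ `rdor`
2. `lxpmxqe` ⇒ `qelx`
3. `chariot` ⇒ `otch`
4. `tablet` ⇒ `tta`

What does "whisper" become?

Rule — move the first 2 characters to the end (rotate left by 2), then delete the first 3 characters.
Applying both steps to "whisper": "isperwh", then "erwh".

erwh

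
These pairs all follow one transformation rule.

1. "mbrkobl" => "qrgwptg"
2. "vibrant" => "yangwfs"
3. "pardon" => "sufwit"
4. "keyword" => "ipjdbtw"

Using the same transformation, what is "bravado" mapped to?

tgwfafi

What's happening: shift every letter 5 places forward in the alphabet (wrapping around), then move the last character to the front.
Starting from "bravado": after the first operation, "gwfafit"; after the second, "tgwfafi".
(Check on "vibrant": → "angwfsy" → "yangwfs" ✓)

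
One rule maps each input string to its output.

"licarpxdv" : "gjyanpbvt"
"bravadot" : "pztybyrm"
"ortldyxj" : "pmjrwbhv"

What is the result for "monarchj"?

mkylaphf

Each output is the input with this applied: swap each adjacent pair of characters (1↔2, 3↔4, ...), then shift every letter 2 places backward in the alphabet (wrapping around).
Starting from "monarchj": after the first operation, "omancrjh"; after the second, "mkylaphf".
(Check on "bravadot": → "rbvadato" → "pztybyrm" ✓)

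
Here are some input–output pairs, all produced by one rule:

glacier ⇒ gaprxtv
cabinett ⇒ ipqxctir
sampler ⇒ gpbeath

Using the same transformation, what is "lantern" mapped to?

cpcitga

Looking at the pairs, the operation is to shift every letter 11 places backward in the alphabet (wrapping around), then swap the first and last characters.
On "lantern": the first step gives "apcitgc", and the second then gives "cpcitga".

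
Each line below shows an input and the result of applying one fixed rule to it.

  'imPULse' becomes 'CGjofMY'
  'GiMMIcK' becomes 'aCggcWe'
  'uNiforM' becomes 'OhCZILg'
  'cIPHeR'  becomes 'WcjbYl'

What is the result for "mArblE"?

GuLVFy

Looking at the pairs, the operation is to shift every letter 6 places backward in the alphabet (wrapping around), then flip the case of every letter.
For "mArblE", step one produces "gUlvfY"; step two turns that into "GuLVFy".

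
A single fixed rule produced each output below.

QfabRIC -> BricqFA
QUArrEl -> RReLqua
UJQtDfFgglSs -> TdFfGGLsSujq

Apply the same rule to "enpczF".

What's happening: flip the case of every letter, then move the first 3 characters to the end (rotate left by 3).
"enpczF" → "CZfENP".

CZfENP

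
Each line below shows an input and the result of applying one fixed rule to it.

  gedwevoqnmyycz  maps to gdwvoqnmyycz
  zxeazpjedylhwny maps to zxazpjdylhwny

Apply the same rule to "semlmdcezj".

smlmdczj

Each output is the input with this applied: remove every "e".
On "semlmdcezj" that produces "smlmdczj".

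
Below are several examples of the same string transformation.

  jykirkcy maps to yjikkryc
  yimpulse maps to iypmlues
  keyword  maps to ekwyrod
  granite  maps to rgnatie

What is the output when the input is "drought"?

What's happening: swap each adjacent pair of characters (1↔2, 3↔4, ...).
So "drought" becomes "rduohgt".

rduohgt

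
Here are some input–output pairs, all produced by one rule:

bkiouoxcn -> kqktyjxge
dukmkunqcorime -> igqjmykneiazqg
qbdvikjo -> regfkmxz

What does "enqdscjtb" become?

zoyfpxajm

The pattern: shift every letter 4 places backward in the alphabet (wrapping around), then move the first 3 characters to the end (rotate left by 3).
Working it through for "enqdscjtb": intermediate "ajmzoyfpx", final "zoyfpxajm".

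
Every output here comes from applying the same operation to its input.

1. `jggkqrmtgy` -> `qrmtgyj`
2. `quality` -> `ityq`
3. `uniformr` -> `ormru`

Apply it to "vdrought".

The rule is to move the first character to the end, then delete the first 3 characters.
"vdrought" → "droughtv" → "ughtv".

ughtv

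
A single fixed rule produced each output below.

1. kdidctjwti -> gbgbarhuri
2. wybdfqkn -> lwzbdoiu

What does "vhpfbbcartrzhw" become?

ufndzzayprpxft

Rule — shift every letter 2 places backward in the alphabet (wrapping around), then swap the first and last characters.
Starting from "vhpfbbcartrzhw": after the first operation, "tfndzzayprpxfu"; after the second, "ufndzzayprpxft".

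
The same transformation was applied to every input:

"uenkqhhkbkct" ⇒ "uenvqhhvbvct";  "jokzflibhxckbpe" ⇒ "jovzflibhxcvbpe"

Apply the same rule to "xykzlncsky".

Looking at the pairs, the operation is to replace every "k" with "v".
Applying that to "xykzlncsky" gives "xyvzlncsvy".

xyvzlncsvy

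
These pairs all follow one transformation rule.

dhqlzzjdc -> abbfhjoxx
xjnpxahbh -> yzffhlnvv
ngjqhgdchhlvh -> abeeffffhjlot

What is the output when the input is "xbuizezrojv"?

zcghmpstvxx

In each case the input is transformed by: sort the characters into alphabetical order, then shift every letter 2 places backward in the alphabet (wrapping around).
Working it through for "xbuizezrojv": intermediate "beijoruvxzz", final "zcghmpstvxx".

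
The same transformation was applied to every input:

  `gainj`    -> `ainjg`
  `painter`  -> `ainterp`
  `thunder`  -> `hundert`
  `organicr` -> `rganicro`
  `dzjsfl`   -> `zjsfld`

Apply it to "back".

ackb

Rule — move the first character to the end.
Doing the same to "back": "ackb".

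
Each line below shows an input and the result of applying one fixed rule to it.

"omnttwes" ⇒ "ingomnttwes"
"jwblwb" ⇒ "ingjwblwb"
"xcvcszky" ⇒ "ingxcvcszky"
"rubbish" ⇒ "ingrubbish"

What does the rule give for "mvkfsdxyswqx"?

ingmvkfsdxyswqx

What's happening: prepend "ing".
Applying that to "mvkfsdxyswqx" gives "ingmvkfsdxyswqx".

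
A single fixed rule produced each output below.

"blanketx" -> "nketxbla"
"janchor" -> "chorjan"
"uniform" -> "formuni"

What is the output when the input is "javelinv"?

elinvjav

The rule is to move the first 3 characters to the end (rotate left by 3).
Doing the same to "javelinv": "elinvjav".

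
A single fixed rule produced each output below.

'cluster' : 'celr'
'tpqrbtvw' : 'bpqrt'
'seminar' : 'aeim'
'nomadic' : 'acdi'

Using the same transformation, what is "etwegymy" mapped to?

eegmt

The transformation: sort the characters into alphabetical order, then delete the last 3 characters.
Working it through for "etwegymy": intermediate "eegmtwyy", final "eegmt".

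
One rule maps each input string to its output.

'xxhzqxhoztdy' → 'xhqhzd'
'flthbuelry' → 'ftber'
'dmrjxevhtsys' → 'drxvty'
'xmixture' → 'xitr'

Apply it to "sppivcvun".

The transformation: keep every other character starting from the first (positions 1st, 3rd, 5th, ...).
For "sppivcvun" the result is "spvvn".

spvvn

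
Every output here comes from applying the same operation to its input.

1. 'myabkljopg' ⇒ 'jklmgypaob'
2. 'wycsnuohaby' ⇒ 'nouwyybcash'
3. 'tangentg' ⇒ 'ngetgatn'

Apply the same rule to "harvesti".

svehiatr

The pattern: take characters alternately from the front and the back (1st, last, 2nd, 2nd-last, ...), then move the last 3 characters to the front (rotate right by 3).
Starting from "harvesti": after the first operation, "hiatrsve"; after the second, "svehiatr".
(Check on "wycsnuohaby": → "wyybcashnou" → "nouwyybcash" ✓)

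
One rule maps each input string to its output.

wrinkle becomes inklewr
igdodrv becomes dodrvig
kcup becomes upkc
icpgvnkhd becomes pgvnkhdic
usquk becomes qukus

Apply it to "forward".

The transformation: move the first 2 characters to the end (rotate left by 2).
For "forward" the result is "rwardfo".

rwardfo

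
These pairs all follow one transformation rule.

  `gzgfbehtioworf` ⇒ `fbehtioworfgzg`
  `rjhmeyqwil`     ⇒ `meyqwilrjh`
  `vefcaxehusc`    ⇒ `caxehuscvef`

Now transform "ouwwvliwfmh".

Looking at the pairs, the operation is to move the first 3 characters to the end (rotate left by 3).
So "ouwwvliwfmh" becomes "wvliwfmhouw".

wvliwfmhouw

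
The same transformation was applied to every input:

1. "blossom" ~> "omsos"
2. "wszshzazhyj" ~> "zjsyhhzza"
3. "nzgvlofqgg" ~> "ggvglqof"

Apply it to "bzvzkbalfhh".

vhzhkfbla

The pattern: delete the first 2 characters, then take characters alternately from the front and the back (1st, last, 2nd, 2nd-last, ...).
Working it through for "bzvzkbalfhh": intermediate "vzkbalfhh", final "vhzhkfbla".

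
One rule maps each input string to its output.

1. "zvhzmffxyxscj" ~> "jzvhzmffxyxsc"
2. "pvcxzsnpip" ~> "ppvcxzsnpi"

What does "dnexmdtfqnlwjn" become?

The transformation: move the last character to the front.
Doing the same to "dnexmdtfqnlwjn": "ndnexmdtfqnlwj".

ndnexmdtfqnlwj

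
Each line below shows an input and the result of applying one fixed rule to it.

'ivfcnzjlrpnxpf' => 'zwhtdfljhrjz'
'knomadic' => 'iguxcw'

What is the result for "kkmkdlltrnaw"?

gexffnlhuq

The transformation: shift every letter 6 places backward in the alphabet (wrapping around), then delete the first 2 characters.
On "kkmkdlltrnaw": the first step gives "eegexffnlhuq", and the second then gives "gexffnlhuq".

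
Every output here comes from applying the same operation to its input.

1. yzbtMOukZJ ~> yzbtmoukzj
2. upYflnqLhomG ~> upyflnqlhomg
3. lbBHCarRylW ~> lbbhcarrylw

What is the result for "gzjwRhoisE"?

Rule — convert every letter to lowercase.
On "gzjwRhoisE" that produces "gzjwrhoise".

gzjwrhoise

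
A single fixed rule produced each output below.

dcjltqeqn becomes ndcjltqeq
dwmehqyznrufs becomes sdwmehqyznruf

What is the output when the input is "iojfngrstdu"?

uiojfngrstd

The transformation: move the last character to the front.
For "iojfngrstdu" the result is "uiojfngrstd".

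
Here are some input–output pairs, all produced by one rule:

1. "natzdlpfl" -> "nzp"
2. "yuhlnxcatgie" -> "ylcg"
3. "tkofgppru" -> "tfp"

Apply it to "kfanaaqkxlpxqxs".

knqlq

Each output is the input with this applied: keep one character in every 3, starting at position 1 (positions 1st, 4th, 7th, ...).
On "kfanaaqkxlpxqxs" that produces "knqlq".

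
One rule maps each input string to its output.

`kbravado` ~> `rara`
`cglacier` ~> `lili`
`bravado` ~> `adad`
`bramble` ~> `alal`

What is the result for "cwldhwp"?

The rule is to keep one character in every 3, starting at position 3 (positions 3rd, 6th, 9th, ...), then write the whole string twice.
On "cwldhwp": the first step gives "lw", and the second then gives "lwlw".

lwlw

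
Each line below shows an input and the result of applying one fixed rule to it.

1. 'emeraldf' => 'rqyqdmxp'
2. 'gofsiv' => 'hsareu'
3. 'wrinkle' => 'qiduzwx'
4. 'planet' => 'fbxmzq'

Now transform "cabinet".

Looking at the pairs, the operation is to move the last character to the front, then shift every letter 12 places forward in the alphabet (wrapping around).
Starting from "cabinet": after the first operation, "tcabine"; after the second, "fomnuzq".

fomnuzq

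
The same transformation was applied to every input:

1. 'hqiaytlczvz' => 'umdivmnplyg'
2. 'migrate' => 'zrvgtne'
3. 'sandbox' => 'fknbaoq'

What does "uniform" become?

hzaevbs

What's happening: shift every letter 13 places forward in the alphabet (wrapping around) — i.e. ROT13, then take characters alternately from the front and the back (1st, last, 2nd, 2nd-last, ...).
Working it through for "uniform": intermediate "havsbez", final "hzaevbs".
(Check on "hqiaytlczvz": → "udvnlgypmim" → "umdivmnplyg" ✓)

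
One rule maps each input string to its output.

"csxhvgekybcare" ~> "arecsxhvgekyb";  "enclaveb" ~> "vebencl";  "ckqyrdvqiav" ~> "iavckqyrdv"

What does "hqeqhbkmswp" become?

swphqeqhbk

The pattern: move the last 3 characters to the front (rotate right by 3), then delete the last character.
For "hqeqhbkmswp" the result is "swphqeqhbk".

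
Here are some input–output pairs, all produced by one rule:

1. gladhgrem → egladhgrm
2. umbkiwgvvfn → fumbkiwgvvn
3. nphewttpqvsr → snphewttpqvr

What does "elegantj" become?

What's happening: move the last character to the front, then swap the first and last characters.
"elegantj" → "teleganj".

teleganj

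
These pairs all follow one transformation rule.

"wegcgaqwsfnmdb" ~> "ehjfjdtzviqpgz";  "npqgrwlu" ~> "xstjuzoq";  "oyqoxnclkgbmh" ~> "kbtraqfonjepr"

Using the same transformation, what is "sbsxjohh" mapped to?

kevamrkv

What's happening: swap the first and last characters, then shift every letter 3 places forward in the alphabet (wrapping around).
Doing the same to "sbsxjohh": "kevamrkv".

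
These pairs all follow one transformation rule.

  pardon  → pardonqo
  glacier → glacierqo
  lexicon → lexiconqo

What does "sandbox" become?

The transformation: append "qo".
For "sandbox" the result is "sandboxqo".

sandboxqo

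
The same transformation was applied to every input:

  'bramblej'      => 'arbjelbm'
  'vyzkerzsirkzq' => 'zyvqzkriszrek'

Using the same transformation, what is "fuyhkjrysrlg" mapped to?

In each case the input is transformed by: reverse the string, then move the last 3 characters to the front (rotate right by 3).
Starting from "fuyhkjrysrlg": after the first operation, "glrsyrjkhyuf"; after the second, "yufglrsyrjkh".
(Check on "bramblej": → "jelbmarb" → "arbjelbm" ✓)

yufglrsyrjkh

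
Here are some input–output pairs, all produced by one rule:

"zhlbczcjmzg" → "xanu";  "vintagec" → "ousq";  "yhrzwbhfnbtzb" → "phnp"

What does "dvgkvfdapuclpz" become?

Each output is the input with this applied: shift every letter 12 places backward in the alphabet (wrapping around), then keep only the last 4 characters.
"dvgkvfdapuclpz" → "qzdn".
(Check on "zhlbczcjmzg": → "nvzpqnqxanu" → "xanu" ✓)

qzdn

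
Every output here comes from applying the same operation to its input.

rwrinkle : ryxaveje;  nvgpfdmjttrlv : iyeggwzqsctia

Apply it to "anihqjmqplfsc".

pfsycdzwduvan

Looking at the pairs, the operation is to shift every letter 13 places forward in the alphabet (wrapping around) — i.e. ROT13, then reverse the string.
Working it through for "anihqjmqplfsc": intermediate "navudwzdcysfp", final "pfsycdzwduvan".
(Check on "nvgpfdmjttrlv": → "aitcsqzwggeyi" → "iyeggwzqsctia" ✓)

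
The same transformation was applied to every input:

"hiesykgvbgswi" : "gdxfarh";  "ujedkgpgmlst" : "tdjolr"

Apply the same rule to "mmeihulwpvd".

Looking at the pairs, the operation is to shift every letter 1 place backward in the alphabet (wrapping around), then keep every other character starting from the first (positions 1st, 3rd, 5th, ...).
Starting from "mmeihulwpvd": after the first operation, "lldhgtkvouc"; after the second, "ldgkoc".

ldgkoc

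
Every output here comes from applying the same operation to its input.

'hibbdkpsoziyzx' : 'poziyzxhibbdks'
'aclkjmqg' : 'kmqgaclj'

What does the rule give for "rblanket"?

aketrbln

The pattern: swap the front and back halves of the string, then swap the first and last characters.
"rblanket" → "nketrbla" → "aketrbln".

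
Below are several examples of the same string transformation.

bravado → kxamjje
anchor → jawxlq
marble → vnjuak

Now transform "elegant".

Rule — take characters alternately from the front and the back (1st, last, 2nd, 2nd-last, ...), then shift every letter 9 places forward in the alphabet (wrapping around).
"elegant" → "etlneag" → "ncuwnjp".
(Check on "bravado": → "bordaav" → "kxamjje" ✓)

ncuwnjp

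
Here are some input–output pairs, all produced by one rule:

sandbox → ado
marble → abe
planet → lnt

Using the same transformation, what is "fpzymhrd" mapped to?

Rule — keep every other character starting from the second (positions 2nd, 4th, 6th, ...).
So "fpzymhrd" becomes "pyhd".

pyhd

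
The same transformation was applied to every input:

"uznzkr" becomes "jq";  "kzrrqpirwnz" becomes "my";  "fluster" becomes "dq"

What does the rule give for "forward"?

qc

The pattern: shift every letter 1 place backward in the alphabet (wrapping around), then keep only the last 2 characters.
"forward" → "enqvzqc" → "qc".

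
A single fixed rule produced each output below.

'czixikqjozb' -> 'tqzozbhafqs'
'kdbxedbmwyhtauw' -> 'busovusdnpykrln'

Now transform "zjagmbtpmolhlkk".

The transformation: shift every letter 9 places backward in the alphabet (wrapping around).
So "zjagmbtpmolhlkk" becomes "qarxdskgdfcycbb".

qarxdskgdfcycbb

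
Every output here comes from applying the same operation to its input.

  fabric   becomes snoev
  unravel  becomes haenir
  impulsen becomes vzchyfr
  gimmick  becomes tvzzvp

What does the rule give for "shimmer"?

fuvzzr

The rule is to shift every letter 13 places forward in the alphabet (wrapping around) — i.e. ROT13, then delete the last character.
Doing the same to "shimmer": "fuvzzr".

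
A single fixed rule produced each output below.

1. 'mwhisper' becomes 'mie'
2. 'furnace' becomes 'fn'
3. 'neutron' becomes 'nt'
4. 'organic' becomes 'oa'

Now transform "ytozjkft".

yzf

The transformation: move the last character to the front, then keep one character in every 3, starting at position 2 (positions 2nd, 5th, 8th, ...).
"ytozjkft" → "yzf".
(Check on "mwhisper": → "rmwhispe" → "mie" ✓)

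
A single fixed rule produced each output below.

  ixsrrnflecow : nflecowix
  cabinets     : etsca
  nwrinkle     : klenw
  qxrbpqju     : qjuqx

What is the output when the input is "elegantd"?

Looking at the pairs, the operation is to move the first 2 characters to the end (rotate left by 2), then delete the first 3 characters.
"elegantd" → "ntdel".
(Check on "ixsrrnflecow": → "srrnflecowix" → "nflecowix" ✓)

ntdel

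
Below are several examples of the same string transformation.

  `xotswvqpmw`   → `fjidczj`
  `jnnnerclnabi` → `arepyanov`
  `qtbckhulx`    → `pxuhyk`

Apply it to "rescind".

pvaq

The transformation: delete the first 3 characters, then shift every letter 13 places forward in the alphabet (wrapping around) — i.e. ROT13.
For "rescind", step one produces "cind"; step two turns that into "pvaq".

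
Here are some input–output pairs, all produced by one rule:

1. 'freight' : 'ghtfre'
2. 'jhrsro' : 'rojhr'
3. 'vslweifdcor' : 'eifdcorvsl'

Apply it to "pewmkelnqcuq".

kelnqcuqpew

The rule is to move the first 3 characters to the end (rotate left by 3), then delete the first character.
Working it through for "pewmkelnqcuq": intermediate "mkelnqcuqpew", final "kelnqcuqpew".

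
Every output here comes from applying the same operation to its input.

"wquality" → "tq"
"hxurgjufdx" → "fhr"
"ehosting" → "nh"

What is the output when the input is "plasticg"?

cl

Rule — swap the front and back halves of the string, then keep one character in every 3, starting at position 3 (positions 3rd, 6th, 9th, ...).
Starting from "plasticg": after the first operation, "ticgplas"; after the second, "cl".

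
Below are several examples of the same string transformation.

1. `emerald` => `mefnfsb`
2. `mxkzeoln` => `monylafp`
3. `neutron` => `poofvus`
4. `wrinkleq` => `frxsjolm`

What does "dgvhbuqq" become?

rrehwicv

Each output is the input with this applied: move the last 2 characters to the front (rotate right by 2), then shift every letter 1 place forward in the alphabet (wrapping around).
Working it through for "dgvhbuqq": intermediate "qqdgvhbu", final "rrehwicv".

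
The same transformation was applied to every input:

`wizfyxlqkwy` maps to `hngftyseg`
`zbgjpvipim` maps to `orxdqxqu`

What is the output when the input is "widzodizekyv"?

lhwlqhmsgd

The rule is to shift every letter 8 places forward in the alphabet (wrapping around), then delete the first 2 characters.
"widzodizekyv" → "eqlhwlqhmsgd" → "lhwlqhmsgd".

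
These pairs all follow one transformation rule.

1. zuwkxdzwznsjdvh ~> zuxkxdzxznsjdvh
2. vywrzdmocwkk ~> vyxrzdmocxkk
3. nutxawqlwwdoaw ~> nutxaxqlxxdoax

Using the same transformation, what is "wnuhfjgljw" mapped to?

Looking at the pairs, the operation is to replace every "w" with "x".
For "wnuhfjgljw" the result is "xnuhfjgljx".

xnuhfjgljx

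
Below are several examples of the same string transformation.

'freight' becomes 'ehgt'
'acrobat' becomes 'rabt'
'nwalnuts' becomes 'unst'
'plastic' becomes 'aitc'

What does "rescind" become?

snid

The pattern: swap each adjacent pair of characters (1↔2, 3↔4, ...), then keep only the last 4 characters.
Applying both steps to "rescind": "ercsnid", then "snid".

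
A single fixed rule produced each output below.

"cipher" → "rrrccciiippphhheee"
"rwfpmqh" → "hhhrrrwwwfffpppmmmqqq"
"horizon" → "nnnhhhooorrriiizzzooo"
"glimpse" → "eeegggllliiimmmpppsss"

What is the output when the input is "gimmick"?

kkkgggiiimmmmmmiiiccc

The rule is to move the last character to the front, then repeat every character 3 times.
For "gimmick" the result is "kkkgggiiimmmmmmiiiccc".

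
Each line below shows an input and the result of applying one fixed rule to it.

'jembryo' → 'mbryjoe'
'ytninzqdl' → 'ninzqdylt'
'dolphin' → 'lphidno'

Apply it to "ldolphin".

Rule — swap the first and last characters, then move the first 2 characters to the end (rotate left by 2).
Starting from "ldolphin": after the first operation, "ndolphil"; after the second, "olphilnd".

olphilnd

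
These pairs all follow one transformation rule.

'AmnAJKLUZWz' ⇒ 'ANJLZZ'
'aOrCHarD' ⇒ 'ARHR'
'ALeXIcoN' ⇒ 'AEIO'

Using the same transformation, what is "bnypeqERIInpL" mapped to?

BYEEINL

Rule — keep every other character starting from the first (positions 1st, 3rd, 5th, ...), then convert every letter to uppercase.
On "bnypeqERIInpL": the first step gives "byeEInL", and the second then gives "BYEEINL".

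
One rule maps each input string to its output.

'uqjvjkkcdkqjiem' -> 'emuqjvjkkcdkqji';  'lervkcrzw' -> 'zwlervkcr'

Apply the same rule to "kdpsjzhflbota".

What's happening: move the last 2 characters to the front (rotate right by 2).
"kdpsjzhflbota" → "takdpsjzhflbo".

takdpsjzhflbo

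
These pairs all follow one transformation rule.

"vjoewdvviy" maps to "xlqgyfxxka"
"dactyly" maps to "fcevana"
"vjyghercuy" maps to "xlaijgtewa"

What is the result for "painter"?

The transformation: shift every letter 2 places forward in the alphabet (wrapping around).
Applying that to "painter" gives "rckpvgt".

rckpvgt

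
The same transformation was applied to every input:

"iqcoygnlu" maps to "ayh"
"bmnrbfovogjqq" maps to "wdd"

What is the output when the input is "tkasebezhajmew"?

Rule — shift every letter 13 places forward in the alphabet (wrapping around) — i.e. ROT13, then keep only the last 3 characters.
Working it through for "tkasebezhajmew": intermediate "gxnfrormunwzrj", final "zrj".

zrj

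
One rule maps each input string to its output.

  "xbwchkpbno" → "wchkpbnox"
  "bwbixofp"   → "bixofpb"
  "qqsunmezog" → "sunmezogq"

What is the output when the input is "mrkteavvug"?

Rule — move the first 2 characters to the end (rotate left by 2), then delete the last character.
So "mrkteavvug" becomes "kteavvugm".

kteavvugm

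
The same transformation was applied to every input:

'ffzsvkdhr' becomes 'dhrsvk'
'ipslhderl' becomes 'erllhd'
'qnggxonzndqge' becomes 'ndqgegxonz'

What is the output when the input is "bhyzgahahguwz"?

hguwzzgaha

The pattern: delete the first 3 characters, then swap the front and back halves of the string.
"bhyzgahahguwz" → "zgahahguwz" → "hguwzzgaha".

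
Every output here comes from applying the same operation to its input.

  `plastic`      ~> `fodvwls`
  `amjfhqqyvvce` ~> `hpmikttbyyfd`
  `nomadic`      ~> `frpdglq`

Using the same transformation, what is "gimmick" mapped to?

nlpplfj

The transformation: shift every letter 3 places forward in the alphabet (wrapping around), then swap the first and last characters.
Starting from "gimmick": after the first operation, "jlpplfn"; after the second, "nlpplfj".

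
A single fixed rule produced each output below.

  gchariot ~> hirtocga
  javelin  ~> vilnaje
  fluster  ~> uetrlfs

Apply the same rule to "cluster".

uetrlcs

Looking at the pairs, the operation is to swap each adjacent pair of characters (1↔2, 3↔4, ...), then move the first 3 characters to the end (rotate left by 3).
For "cluster", step one produces "lcsuetr"; step two turns that into "uetrlcs".
(Check on "javelin": → "ajeviln" → "vilnaje" ✓)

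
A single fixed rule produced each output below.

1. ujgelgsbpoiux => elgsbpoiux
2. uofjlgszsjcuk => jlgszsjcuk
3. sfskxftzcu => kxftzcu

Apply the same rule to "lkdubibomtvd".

ubibomtvd

The transformation: delete the first 3 characters.
On "lkdubibomtvd" that produces "ubibomtvd".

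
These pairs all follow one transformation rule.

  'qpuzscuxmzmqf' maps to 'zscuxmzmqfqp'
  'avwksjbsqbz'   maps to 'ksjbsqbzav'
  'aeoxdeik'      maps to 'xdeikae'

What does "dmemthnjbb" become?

Each output is the input with this applied: move the first 3 characters to the end (rotate left by 3), then delete the last character.
On "dmemthnjbb": the first step gives "mthnjbbdme", and the second then gives "mthnjbbdm".

mthnjbbdm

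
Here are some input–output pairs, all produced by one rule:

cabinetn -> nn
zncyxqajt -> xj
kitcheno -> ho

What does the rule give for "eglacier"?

The rule is to keep one character in every 3, starting at position 2 (positions 2nd, 5th, 8th, ...), then delete the first character.
On "eglacier": the first step gives "gcr", and the second then gives "cr".

cr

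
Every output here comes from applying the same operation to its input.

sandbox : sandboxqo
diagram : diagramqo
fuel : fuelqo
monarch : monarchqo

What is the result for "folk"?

folkqo

Each output is the input with this applied: append "qo".
So "folk" becomes "folkqo".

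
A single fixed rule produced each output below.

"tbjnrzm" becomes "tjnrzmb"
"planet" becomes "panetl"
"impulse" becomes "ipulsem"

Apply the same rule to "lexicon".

The rule is to move the first character to the end, then swap the first and last characters.
Applying that to "lexicon" gives "lxicone".

lxicone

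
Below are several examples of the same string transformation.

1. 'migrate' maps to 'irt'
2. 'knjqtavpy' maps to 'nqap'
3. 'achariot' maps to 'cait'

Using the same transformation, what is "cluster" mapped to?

The transformation: keep every other character starting from the second (positions 2nd, 4th, 6th, ...).
"cluster" → "lse".

lse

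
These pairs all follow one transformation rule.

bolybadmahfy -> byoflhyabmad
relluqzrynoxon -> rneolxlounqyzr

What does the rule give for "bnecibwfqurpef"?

bfneepcriubqwf

The rule is to take characters alternately from the front and the back (1st, last, 2nd, 2nd-last, ...).
On "bnecibwfqurpef" that produces "bfneepcriubqwf".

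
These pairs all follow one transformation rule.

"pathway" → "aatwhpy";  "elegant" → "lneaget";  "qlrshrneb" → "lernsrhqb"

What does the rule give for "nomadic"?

oimdanc

Rule — take characters alternately from the front and the back (1st, last, 2nd, 2nd-last, ...), then move the first 2 characters to the end (rotate left by 2).
Starting from "nomadic": after the first operation, "ncoimda"; after the second, "oimdanc".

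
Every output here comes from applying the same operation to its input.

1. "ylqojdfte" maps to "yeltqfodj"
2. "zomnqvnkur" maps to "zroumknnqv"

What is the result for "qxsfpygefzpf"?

qfxpszffpeyg

The transformation: take characters alternately from the front and the back (1st, last, 2nd, 2nd-last, ...).
On "qxsfpygefzpf" that produces "qfxpszffpeyg".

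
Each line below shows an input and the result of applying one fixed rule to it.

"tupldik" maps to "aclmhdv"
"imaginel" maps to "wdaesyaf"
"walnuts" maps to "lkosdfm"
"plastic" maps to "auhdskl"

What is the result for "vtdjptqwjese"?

kwnlvbhliobw

The transformation: shift every letter 8 places backward in the alphabet (wrapping around), then move the last 2 characters to the front (rotate right by 2).
Applying both steps to "vtdjptqwjese": "nlvbhliobwkw", then "kwnlvbhliobw".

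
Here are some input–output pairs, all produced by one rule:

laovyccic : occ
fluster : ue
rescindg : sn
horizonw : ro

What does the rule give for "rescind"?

sn

The pattern: keep one character in every 3, starting at position 3 (positions 3rd, 6th, 9th, ...).
"rescind" → "sn".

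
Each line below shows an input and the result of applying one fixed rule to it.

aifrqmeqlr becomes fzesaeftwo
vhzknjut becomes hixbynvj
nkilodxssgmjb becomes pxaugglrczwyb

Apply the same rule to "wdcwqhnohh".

What's happening: reverse the string, then shift every letter 12 places backward in the alphabet (wrapping around).
Starting from "wdcwqhnohh": after the first operation, "hhonhqwcdw"; after the second, "vvcbvekqrk".

vvcbvekqrk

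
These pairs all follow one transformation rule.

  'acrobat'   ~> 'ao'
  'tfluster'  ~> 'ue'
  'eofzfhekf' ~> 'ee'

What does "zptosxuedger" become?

What's happening: keep one character in every 3, starting at position 1 (positions 1st, 4th, 7th, ...), then keep only the vowels.
On "zptosxuedger": the first step gives "zoug", and the second then gives "ou".

ou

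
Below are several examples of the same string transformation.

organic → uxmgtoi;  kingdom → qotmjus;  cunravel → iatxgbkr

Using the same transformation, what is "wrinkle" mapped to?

In each case the input is transformed by: shift every letter 6 places forward in the alphabet (wrapping around).
For "wrinkle" the result is "cxotqrk".

cxotqrk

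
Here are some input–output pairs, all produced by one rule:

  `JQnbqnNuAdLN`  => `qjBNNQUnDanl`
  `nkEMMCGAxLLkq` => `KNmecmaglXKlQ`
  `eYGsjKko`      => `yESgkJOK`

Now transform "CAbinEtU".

The pattern: swap each adjacent pair of characters (1↔2, 3↔4, ...), then flip the case of every letter.
So "CAbinEtU" becomes "acIBeNuT".

acIBeNuT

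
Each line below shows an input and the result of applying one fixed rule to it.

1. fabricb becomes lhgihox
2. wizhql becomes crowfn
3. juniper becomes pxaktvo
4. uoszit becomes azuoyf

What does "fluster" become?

The rule is to shift every letter 6 places forward in the alphabet (wrapping around), then take characters alternately from the front and the back (1st, last, 2nd, 2nd-last, ...).
On "fluster": the first step gives "lrayzkx", and the second then gives "lxrkazy".

lxrkazy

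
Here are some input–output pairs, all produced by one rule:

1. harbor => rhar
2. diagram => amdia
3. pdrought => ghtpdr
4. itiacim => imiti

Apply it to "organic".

icorg

Each output is the input with this applied: move the first 3 characters to the end (rotate left by 3), then delete the first 2 characters.
For "organic", step one produces "anicorg"; step two turns that into "icorg".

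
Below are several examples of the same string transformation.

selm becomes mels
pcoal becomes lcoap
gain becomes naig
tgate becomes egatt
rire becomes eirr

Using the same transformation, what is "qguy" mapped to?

yguq

Looking at the pairs, the operation is to swap the first and last characters.
On "qguy" that produces "yguq".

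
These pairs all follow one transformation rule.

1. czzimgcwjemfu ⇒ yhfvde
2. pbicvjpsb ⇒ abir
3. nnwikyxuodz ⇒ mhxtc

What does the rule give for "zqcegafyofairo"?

What's happening: shift every letter 1 place backward in the alphabet (wrapping around), then keep every other character starting from the second (positions 2nd, 4th, 6th, ...).
For "zqcegafyofairo", step one produces "ypbdfzexnezhqn"; step two turns that into "pdzxehn".

pdzxehn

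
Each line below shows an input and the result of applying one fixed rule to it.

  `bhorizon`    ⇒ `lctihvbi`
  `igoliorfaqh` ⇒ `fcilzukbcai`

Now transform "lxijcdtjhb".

dwxndbvfrc

Looking at the pairs, the operation is to move the first 3 characters to the end (rotate left by 3), then shift every letter 6 places backward in the alphabet (wrapping around).
"lxijcdtjhb" → "jcdtjhblxi" → "dwxndbvfrc".
(Check on "bhorizon": → "rizonbho" → "lctihvbi" ✓)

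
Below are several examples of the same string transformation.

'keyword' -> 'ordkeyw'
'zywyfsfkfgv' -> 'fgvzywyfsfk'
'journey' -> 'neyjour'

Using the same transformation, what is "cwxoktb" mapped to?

What's happening: move the last 3 characters to the front (rotate right by 3).
On "cwxoktb" that produces "ktbcwxo".

ktbcwxo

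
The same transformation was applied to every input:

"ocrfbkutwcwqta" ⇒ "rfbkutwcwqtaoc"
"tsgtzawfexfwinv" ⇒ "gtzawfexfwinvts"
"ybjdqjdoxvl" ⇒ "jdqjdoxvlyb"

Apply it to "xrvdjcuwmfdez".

The transformation: move the first 2 characters to the end (rotate left by 2).
Doing the same to "xrvdjcuwmfdez": "vdjcuwmfdezxr".

vdjcuwmfdezxr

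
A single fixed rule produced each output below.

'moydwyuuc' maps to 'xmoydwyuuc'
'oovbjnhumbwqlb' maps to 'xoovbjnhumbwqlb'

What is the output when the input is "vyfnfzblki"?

xvyfnfzblki

What's happening: prepend "x".
Applying that to "vyfnfzblki" gives "xvyfnfzblki".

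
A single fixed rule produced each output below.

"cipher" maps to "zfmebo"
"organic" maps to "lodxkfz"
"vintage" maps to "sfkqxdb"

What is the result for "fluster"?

In each case the input is transformed by: shift every letter 3 places backward in the alphabet (wrapping around).
On "fluster" that produces "cirpqbo".

cirpqbo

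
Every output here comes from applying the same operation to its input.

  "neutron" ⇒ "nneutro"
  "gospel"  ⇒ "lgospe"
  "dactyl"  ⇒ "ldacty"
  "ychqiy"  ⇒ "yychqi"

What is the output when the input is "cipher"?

The rule is to move the last character to the front.
Doing the same to "cipher": "rciphe".

rciphe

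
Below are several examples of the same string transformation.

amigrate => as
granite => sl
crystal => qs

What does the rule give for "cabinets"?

The transformation: shift every letter 8 places backward in the alphabet (wrapping around), then keep one character in every 3, starting at position 3 (positions 3rd, 6th, 9th, ...).
Working it through for "cabinets": intermediate "ustafwlk", final "tw".

tw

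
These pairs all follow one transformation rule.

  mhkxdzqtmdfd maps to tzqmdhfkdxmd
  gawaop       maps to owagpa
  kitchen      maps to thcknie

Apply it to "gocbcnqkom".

qcngmoockb

The rule is to take characters alternately from the front and the back (1st, last, 2nd, 2nd-last, ...), then move the last 3 characters to the front (rotate right by 3).
"gocbcnqkom" → "gmoockbqcn" → "qcngmoockb".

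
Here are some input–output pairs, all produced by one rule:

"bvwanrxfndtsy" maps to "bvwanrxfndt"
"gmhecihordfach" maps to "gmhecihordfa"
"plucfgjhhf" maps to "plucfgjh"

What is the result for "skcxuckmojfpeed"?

skcxuckmojfpe

What's happening: delete the last 2 characters.
For "skcxuckmojfpeed" the result is "skcxuckmojfpe".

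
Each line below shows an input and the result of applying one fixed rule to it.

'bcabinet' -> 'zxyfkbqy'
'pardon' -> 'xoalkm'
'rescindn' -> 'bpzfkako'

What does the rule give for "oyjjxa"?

The pattern: shift every letter 3 places backward in the alphabet (wrapping around), then move the first character to the end.
Working it through for "oyjjxa": intermediate "lvggux", final "vgguxl".

vgguxl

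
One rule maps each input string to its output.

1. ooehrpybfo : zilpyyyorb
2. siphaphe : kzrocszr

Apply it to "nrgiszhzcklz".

rjmuvjxbqscj

The transformation: swap the front and back halves of the string, then shift every letter 10 places forward in the alphabet (wrapping around).
Applying that to "nrgiszhzcklz" gives "rjmuvjxbqscj".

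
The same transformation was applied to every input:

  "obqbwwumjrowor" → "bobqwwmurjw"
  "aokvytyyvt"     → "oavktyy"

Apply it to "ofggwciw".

foggc

What's happening: swap each adjacent pair of characters (1↔2, 3↔4, ...), then delete the last 3 characters.
Starting from "ofggwciw": after the first operation, "foggcwwi"; after the second, "foggc".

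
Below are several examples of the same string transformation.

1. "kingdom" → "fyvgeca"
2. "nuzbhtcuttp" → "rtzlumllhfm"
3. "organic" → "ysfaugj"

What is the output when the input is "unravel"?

jsnwdmf

Rule — move the first 2 characters to the end (rotate left by 2), then shift every letter 8 places backward in the alphabet (wrapping around).
Starting from "unravel": after the first operation, "ravelun"; after the second, "jsnwdmf".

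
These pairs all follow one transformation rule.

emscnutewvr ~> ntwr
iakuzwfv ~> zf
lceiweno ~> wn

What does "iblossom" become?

so

The transformation: delete the first 3 characters, then keep every other character starting from the second (positions 2nd, 4th, 6th, ...).
Starting from "iblossom": after the first operation, "ossom"; after the second, "so".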